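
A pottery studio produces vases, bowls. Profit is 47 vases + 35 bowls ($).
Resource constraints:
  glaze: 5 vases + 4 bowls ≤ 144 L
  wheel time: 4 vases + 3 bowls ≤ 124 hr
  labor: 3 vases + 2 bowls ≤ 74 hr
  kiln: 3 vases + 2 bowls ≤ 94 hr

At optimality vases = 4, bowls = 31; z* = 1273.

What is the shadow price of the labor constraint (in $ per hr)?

6.5

At the optimum: glaze uses 144 of 144 (binding); wheel time uses 109 of 124 (slack = 15); labor uses 74 of 74 (binding); kiln uses 74 of 94 (slack = 20).
Since wheel time, kiln are not tight, their duals are 0.
The binding rows give the dual system: 5·y_glaze + 3·y_labor = 47 and 4·y_glaze + 2·y_labor = 35.
This yields shadow prices y_glaze = 5.5, y_labor = 6.5.
Shadow price of labor = 6.5.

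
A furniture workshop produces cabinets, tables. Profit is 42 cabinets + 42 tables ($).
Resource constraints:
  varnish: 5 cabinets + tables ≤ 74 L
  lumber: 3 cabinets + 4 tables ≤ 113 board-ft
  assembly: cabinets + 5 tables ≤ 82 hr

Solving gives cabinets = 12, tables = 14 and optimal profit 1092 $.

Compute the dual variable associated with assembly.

7

Binding: varnish and assembly. Non-binding: lumber (21 unused).
Since lumber is not tight, its dual is 0.
The binding rows give the dual system: 5·y_varnish + 1·y_assembly = 42 and 1·y_varnish + 5·y_assembly = 42.
This yields shadow prices y_varnish = 7, y_assembly = 7.
Shadow price of assembly = 7.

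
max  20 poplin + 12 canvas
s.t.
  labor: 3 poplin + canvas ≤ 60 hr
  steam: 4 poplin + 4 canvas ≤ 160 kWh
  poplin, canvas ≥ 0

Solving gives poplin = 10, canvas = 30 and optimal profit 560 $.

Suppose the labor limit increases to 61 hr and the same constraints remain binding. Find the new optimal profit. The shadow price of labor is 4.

Δb = 1, so new z* = 560 + (4)·(1) = 560 + 4 = 564.

564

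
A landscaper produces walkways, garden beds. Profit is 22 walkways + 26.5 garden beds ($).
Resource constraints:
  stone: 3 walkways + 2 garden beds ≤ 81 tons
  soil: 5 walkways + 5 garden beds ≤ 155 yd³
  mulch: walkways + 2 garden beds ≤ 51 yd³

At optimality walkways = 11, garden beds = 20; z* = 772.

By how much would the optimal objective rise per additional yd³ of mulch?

4.5

At the optimum: stone uses 73 of 81 (slack = 8); soil uses 155 of 155 (binding); mulch uses 51 of 51 (binding).
Slack constraints have shadow price 0 (complementary slackness).
From A_Bᵀ y = c: 5·y_soil + 1·y_mulch = 22; 5·y_soil + 2·y_mulch = 26.5.
Solving: y_soil = 3.5, y_mulch = 4.5.
Shadow price of mulch = 4.5.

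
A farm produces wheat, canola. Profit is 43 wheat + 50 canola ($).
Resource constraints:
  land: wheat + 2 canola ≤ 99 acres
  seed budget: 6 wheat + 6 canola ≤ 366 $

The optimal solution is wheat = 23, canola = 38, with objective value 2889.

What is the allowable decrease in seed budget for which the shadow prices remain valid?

69

Binding constraints: land, seed budget. The basis is B = [[1,2],[6,6]] with det -6.
Per unit decrease in seed budget, x* moves by d = (-0.3333, 0.1667).
The basis stays optimal until wheat reaches 0; allowable decrease = 69 $.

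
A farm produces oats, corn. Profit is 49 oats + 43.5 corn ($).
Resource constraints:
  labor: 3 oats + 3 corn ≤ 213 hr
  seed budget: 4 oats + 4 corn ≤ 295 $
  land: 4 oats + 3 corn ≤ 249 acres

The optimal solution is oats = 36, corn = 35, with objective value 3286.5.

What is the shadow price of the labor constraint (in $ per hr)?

9

Binding: labor and land. Non-binding: seed budget (11 unused).
By complementary slackness, y = 0 for the non-binding constraint.
From A_Bᵀ y = c: 3·y_labor + 4·y_land = 49; 3·y_labor + 3·y_land = 43.5.
Solving: y_labor = 9, y_land = 5.5.
Shadow price of labor = 9.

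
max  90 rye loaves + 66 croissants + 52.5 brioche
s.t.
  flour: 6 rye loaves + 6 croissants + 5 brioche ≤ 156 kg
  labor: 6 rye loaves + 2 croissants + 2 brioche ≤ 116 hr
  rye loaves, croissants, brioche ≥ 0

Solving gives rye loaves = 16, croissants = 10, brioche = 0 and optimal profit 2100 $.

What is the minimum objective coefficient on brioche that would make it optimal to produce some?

57

Check each constraint at x*: flour 156/156 (tight); labor 116/116 (tight).
The binding rows give the dual system: 6·y_flour + 6·y_labor = 90 and 6·y_flour + 2·y_labor = 66.
→ y_flour = 9 and y_labor = 6.
brioche enters the basis when its profit ≥ yᵀa₃ = 9·5 + 6·2 = 57.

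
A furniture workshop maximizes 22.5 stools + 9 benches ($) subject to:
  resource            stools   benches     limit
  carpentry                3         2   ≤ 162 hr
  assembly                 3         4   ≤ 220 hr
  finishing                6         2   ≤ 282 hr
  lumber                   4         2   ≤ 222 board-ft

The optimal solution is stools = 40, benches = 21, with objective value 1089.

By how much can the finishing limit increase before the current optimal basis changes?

Binding constraints: carpentry, finishing. The basis is B = [[3,2],[6,2]] with det -6.
Per unit increase in finishing, x* moves by d = (0.3333, -0.5).
The basis stays optimal until benches reaches 0; allowable increase = 42 hr.

42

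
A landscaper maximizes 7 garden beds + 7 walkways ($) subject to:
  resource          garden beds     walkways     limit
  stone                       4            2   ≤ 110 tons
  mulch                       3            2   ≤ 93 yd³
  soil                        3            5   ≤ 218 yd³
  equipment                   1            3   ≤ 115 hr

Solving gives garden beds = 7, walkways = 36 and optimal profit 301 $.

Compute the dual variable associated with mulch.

2

At the optimum: stone uses 100 of 110 (slack = 10); mulch uses 93 of 93 (binding); soil uses 201 of 218 (slack = 17); equipment uses 115 of 115 (binding).
Since stone, soil are not tight, their duals are 0.
The binding rows give the dual system: 3·y_mulch + 1·y_equipment = 7 and 2·y_mulch + 3·y_equipment = 7.
Solving: y_mulch = 2, y_equipment = 1.
Shadow price of mulch = 2.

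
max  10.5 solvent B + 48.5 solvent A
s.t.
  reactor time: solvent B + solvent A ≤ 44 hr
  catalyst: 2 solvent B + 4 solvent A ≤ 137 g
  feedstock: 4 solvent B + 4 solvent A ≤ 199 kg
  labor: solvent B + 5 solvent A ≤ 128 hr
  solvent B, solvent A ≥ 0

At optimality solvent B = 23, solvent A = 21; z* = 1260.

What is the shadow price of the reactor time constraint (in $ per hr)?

1

Binding: reactor time and labor. Non-binding: catalyst (7 unused), feedstock (23 unused).
By complementary slackness, y = 0 for the non-binding constraints.
Dual feasibility on the basic columns requires 1·y_reactor time + 1·y_labor = 10.5, 1·y_reactor time + 5·y_labor = 48.5.
→ y_reactor time = 1 and y_labor = 9.5.
Shadow price of reactor time = 1.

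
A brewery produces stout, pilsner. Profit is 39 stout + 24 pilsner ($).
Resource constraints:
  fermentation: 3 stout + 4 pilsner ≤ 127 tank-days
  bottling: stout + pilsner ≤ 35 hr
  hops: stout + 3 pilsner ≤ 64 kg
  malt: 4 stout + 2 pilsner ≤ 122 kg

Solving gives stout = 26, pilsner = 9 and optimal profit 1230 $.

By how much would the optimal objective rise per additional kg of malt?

At the optimum: fermentation uses 114 of 127 (slack = 13); bottling uses 35 of 35 (binding); hops uses 53 of 64 (slack = 11); malt uses 122 of 122 (binding).
By complementary slackness, y = 0 for the non-binding constraints.
From A_Bᵀ y = c: 1·y_bottling + 4·y_malt = 39; 1·y_bottling + 2·y_malt = 24.
Solving: y_bottling = 9, y_malt = 7.5.
Shadow price of malt = 7.5.

7.5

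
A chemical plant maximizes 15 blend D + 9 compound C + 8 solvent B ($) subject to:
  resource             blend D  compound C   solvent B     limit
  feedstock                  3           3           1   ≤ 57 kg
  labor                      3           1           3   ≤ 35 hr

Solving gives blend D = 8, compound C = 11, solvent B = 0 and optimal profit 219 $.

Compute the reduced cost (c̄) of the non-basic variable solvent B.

-3

At the optimum: feedstock uses 57 of 57 (binding); labor uses 35 of 35 (binding).
The binding rows give the dual system: 3·y_feedstock + 3·y_labor = 15 and 3·y_feedstock + 1·y_labor = 9.
Solving: y_feedstock = 2, y_labor = 3.
Reduced cost of solvent B: c₃ − yᵀa₃ = 8 − (2·1 + 3·3) = 8 − 11 = -3.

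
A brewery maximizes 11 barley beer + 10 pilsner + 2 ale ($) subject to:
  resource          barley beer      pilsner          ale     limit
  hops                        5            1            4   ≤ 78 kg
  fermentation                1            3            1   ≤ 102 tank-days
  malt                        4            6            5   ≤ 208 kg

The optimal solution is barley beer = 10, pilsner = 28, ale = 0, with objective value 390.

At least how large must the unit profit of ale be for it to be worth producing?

11.5

Check each constraint at x*: hops 78/78 (tight); fermentation 94/102 (slack 8); malt 208/208 (tight).
Since fermentation is not tight, its dual is 0.
Dual feasibility on the basic columns requires 5·y_hops + 4·y_malt = 11, 1·y_hops + 6·y_malt = 10.
This yields shadow prices y_hops = 1, y_malt = 1.5.
ale enters the basis when its profit ≥ yᵀa₃ = 1·4 + 1.5·5 = 11.5.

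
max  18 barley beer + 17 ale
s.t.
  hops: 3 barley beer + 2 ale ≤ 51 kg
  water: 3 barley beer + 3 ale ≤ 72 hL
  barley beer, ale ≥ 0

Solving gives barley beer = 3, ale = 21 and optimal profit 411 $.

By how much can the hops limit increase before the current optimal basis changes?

Binding constraints: hops, water. The basis is B = [[3,2],[3,3]] with det 3.
Per unit increase in hops, x* moves by d = (1, -1).
The basis stays optimal until ale reaches 0; allowable increase = 21 kg.

21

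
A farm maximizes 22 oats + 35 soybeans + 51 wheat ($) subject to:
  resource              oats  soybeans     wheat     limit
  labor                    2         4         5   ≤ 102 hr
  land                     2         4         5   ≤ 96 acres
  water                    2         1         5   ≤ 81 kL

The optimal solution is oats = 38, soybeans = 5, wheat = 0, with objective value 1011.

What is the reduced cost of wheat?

At the optimum: labor uses 96 of 102 (slack = 6); land uses 96 of 96 (binding); water uses 81 of 81 (binding).
Since labor is not tight, its dual is 0.
Dual feasibility on the basic columns requires 2·y_land + 2·y_water = 22, 4·y_land + 1·y_water = 35.
Solving: y_land = 8, y_water = 3.
Reduced cost of wheat: c₃ − yᵀa₃ = 51 − (8·5 + 3·5) = 51 − 55 = -4.

-4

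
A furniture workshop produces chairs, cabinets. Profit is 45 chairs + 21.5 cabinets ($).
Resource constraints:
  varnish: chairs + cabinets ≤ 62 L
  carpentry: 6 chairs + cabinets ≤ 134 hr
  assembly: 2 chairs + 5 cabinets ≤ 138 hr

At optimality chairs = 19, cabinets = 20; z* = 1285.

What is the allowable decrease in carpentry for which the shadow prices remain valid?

106.4

Binding constraints: carpentry, assembly. The basis is B = [[6,1],[2,5]] with det 28.
Per unit decrease in carpentry, x* moves by d = (-0.1786, 0.0714).
The basis stays optimal until chairs reaches 0; allowable decrease = 106.4 hr.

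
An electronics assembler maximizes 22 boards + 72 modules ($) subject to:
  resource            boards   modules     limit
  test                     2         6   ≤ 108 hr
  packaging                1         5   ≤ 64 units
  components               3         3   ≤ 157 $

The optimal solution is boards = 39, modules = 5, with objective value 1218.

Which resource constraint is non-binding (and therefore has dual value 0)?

components

test: 108/108 (binding)
packaging: 64/64 (binding)
components: 132/157 (slack 25)
By complementary slackness, a constraint with positive slack has shadow price 0 → components.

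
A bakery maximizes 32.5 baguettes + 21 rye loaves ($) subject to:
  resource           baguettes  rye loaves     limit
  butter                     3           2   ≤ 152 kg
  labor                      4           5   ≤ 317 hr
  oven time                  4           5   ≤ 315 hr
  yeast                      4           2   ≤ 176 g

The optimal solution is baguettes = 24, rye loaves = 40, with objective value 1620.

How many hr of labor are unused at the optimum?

labor used = 4·24 + 5·40 = 296; slack = 317 − 296 = 21.

21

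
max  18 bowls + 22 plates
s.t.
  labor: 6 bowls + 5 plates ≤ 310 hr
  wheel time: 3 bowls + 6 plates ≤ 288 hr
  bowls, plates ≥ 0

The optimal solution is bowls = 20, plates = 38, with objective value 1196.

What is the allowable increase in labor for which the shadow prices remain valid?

Binding constraints: labor, wheel time. The basis is B = [[6,5],[3,6]] with det 21.
Per unit increase in labor, x* moves by d = (0.2857, -0.1429).
The basis stays optimal until plates reaches 0; allowable increase = 266 hr.

266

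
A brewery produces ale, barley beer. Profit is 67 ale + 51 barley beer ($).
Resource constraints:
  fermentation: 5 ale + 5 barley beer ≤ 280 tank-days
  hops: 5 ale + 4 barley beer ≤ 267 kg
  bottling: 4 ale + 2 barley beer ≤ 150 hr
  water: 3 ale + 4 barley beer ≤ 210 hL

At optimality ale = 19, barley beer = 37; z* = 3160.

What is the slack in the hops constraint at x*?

hops used = 5·19 + 4·37 = 243; slack = 267 − 243 = 24.

24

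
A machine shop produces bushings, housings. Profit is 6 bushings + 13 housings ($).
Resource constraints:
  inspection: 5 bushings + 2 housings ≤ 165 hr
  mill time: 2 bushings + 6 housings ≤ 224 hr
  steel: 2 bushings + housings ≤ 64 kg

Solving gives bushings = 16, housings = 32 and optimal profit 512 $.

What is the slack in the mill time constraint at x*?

mill time used = 2·16 + 6·32 = 224; slack = 224 − 224 = 0.

0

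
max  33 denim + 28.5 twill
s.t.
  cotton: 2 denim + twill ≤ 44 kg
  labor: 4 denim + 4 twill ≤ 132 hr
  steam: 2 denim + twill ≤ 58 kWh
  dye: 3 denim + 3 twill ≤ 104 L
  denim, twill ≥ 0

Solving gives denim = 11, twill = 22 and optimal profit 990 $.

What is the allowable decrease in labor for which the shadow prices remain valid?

Binding constraints: cotton, labor. The basis is B = [[2,1],[4,4]] with det 4.
Per unit decrease in labor, x* moves by d = (0.25, -0.5).
The basis stays optimal until twill reaches 0; allowable decrease = 44 hr.

44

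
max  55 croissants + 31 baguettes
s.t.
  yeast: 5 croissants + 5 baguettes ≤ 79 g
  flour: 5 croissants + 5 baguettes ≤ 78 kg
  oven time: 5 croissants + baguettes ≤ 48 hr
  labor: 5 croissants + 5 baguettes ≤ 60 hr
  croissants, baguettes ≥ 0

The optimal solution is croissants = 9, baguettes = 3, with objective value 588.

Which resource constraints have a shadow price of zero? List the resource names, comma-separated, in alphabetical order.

yeast: 60/79 (slack 19)
flour: 60/78 (slack 18)
oven time: 48/48 (binding)
labor: 60/60 (binding)
By complementary slackness, a constraint with positive slack has shadow price 0 → flour, yeast.

flour, yeast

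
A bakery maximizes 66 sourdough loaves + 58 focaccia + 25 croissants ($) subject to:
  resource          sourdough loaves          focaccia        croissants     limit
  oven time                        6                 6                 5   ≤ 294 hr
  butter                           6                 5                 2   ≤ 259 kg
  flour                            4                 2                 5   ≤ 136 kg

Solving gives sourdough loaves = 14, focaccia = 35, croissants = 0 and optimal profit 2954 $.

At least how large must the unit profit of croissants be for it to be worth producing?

At the optimum: oven time uses 294 of 294 (binding); butter uses 259 of 259 (binding); flour uses 126 of 136 (slack = 10).
Since flour is not tight, its dual is 0.
Dual feasibility on the basic columns requires 6·y_oven time + 6·y_butter = 66, 6·y_oven time + 5·y_butter = 58.
→ y_oven time = 3 and y_butter = 8.
croissants enters the basis when its profit ≥ yᵀa₃ = 3·5 + 8·2 = 31.

31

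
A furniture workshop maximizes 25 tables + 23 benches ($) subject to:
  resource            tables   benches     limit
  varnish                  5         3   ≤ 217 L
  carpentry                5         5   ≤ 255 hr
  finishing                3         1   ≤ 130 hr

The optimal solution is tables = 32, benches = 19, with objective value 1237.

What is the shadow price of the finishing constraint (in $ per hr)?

0

Binding: varnish and carpentry. Non-binding: finishing (15 unused).
Since finishing is not tight, its dual is 0.
From A_Bᵀ y = c: 5·y_varnish + 5·y_carpentry = 25; 3·y_varnish + 5·y_carpentry = 23.
Solving: y_varnish = 1, y_carpentry = 4.
Shadow price of finishing = 0.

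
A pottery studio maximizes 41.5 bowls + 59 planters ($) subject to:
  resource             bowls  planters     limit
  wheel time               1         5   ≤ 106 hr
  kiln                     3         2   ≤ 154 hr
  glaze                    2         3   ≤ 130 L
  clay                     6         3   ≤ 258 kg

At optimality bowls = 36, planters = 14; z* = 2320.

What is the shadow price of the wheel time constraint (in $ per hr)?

8.5

Binding: wheel time and clay. Non-binding: kiln (18 unused), glaze (16 unused).
By complementary slackness, y = 0 for the non-binding constraints.
The binding rows give the dual system: 1·y_wheel time + 6·y_clay = 41.5 and 5·y_wheel time + 3·y_clay = 59.
→ y_wheel time = 8.5 and y_clay = 5.5.
Shadow price of wheel time = 8.5.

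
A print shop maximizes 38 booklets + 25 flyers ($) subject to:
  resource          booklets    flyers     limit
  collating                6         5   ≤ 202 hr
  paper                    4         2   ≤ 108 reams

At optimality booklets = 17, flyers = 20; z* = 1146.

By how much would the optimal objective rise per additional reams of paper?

5

Check each constraint at x*: collating 202/202 (tight); paper 108/108 (tight).
Dual feasibility on the basic columns requires 6·y_collating + 4·y_paper = 38, 5·y_collating + 2·y_paper = 25.
Solving: y_collating = 3, y_paper = 5.
Shadow price of paper = 5.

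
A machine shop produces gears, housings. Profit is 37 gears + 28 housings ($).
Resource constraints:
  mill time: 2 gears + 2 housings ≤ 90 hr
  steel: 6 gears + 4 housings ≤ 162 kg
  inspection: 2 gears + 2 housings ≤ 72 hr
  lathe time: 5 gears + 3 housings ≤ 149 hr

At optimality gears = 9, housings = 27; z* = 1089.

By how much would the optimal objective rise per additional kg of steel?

Binding: steel and inspection. Non-binding: mill time (18 unused), lathe time (23 unused).
By complementary slackness, y = 0 for the non-binding constraints.
The binding rows give the dual system: 6·y_steel + 2·y_inspection = 37 and 4·y_steel + 2·y_inspection = 28.
Solving: y_steel = 4.5, y_inspection = 5.
Shadow price of steel = 4.5.

4.5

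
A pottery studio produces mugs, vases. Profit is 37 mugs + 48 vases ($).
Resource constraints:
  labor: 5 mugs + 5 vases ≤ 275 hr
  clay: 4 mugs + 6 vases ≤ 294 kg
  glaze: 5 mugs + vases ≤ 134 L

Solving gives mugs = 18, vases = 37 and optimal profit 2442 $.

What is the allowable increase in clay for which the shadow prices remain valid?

36

Binding constraints: labor, clay. The basis is B = [[5,5],[4,6]] with det 10.
Per unit increase in clay, x* moves by d = (-0.5, 0.5).
The basis stays optimal until mugs reaches 0; allowable increase = 36 kg.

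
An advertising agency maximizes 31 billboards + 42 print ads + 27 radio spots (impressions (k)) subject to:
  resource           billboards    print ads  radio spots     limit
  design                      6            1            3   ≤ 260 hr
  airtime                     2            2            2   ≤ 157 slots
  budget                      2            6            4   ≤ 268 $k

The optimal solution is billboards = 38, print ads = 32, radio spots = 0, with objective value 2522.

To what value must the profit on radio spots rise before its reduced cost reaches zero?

35

At the optimum: design uses 260 of 260 (binding); airtime uses 140 of 157 (slack = 17); budget uses 268 of 268 (binding).
Slack constraints have shadow price 0 (complementary slackness).
The binding rows give the dual system: 6·y_design + 2·y_budget = 31 and 1·y_design + 6·y_budget = 42.
This yields shadow prices y_design = 3, y_budget = 6.5.
radio spots enters the basis when its profit ≥ yᵀa₃ = 3·3 + 6.5·4 = 35.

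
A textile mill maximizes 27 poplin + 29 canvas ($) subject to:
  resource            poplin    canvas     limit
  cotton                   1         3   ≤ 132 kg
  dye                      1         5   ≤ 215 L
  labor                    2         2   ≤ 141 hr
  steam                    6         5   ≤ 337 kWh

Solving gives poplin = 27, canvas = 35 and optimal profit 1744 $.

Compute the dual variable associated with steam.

Check each constraint at x*: cotton 132/132 (tight); dye 202/215 (slack 13); labor 124/141 (slack 17); steam 337/337 (tight).
Since dye, labor are not tight, their duals are 0.
Dual feasibility on the basic columns requires 1·y_cotton + 6·y_steam = 27, 3·y_cotton + 5·y_steam = 29.
This yields shadow prices y_cotton = 3, y_steam = 4.
Shadow price of steam = 4.

4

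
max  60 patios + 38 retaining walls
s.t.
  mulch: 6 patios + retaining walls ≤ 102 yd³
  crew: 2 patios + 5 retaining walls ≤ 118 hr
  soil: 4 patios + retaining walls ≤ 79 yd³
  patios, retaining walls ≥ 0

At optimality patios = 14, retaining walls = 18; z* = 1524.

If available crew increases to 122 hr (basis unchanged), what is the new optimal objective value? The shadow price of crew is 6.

1548

Δb = 4, so new z* = 1524 + (6)·(4) = 1524 + 24 = 1548.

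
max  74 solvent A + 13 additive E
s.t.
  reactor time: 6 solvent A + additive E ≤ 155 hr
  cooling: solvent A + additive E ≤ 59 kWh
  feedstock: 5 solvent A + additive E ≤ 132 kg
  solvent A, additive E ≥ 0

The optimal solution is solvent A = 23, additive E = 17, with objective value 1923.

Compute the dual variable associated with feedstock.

4

Binding: reactor time and feedstock. Non-binding: cooling (19 unused).
By complementary slackness, y = 0 for the non-binding constraint.
The binding rows give the dual system: 6·y_reactor time + 5·y_feedstock = 74 and 1·y_reactor time + 1·y_feedstock = 13.
Solving: y_reactor time = 9, y_feedstock = 4.
Shadow price of feedstock = 4.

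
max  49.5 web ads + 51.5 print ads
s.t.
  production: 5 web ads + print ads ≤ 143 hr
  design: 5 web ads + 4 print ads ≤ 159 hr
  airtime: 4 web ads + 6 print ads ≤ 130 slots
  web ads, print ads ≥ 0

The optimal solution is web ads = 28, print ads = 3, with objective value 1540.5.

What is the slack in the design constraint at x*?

design used = 5·28 + 4·3 = 152; slack = 159 − 152 = 7.

7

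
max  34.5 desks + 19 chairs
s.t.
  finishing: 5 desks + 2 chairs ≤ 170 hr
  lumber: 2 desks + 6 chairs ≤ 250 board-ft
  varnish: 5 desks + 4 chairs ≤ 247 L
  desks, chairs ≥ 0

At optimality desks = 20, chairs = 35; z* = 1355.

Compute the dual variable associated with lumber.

1

At the optimum: finishing uses 170 of 170 (binding); lumber uses 250 of 250 (binding); varnish uses 240 of 247 (slack = 7).
Since varnish is not tight, its dual is 0.
Dual feasibility on the basic columns requires 5·y_finishing + 2·y_lumber = 34.5, 2·y_finishing + 6·y_lumber = 19.
This yields shadow prices y_finishing = 6.5, y_lumber = 1.
Shadow price of lumber = 1.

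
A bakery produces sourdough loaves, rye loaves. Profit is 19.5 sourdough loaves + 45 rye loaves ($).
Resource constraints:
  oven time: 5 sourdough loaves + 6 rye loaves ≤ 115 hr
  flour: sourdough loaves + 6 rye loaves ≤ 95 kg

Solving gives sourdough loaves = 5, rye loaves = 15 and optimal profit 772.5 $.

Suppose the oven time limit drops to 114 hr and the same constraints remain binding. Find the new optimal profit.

Check each constraint at x*: oven time 115/115 (tight); flour 95/95 (tight).
From A_Bᵀ y = c: 5·y_oven time + 1·y_flour = 19.5; 6·y_oven time + 6·y_flour = 45.
→ y_oven time = 3 and y_flour = 4.5.
Δz = y_oven time·Δb = 3 × (-1) = -3, so new z* = 772.5 − 3 = 769.5.

769.5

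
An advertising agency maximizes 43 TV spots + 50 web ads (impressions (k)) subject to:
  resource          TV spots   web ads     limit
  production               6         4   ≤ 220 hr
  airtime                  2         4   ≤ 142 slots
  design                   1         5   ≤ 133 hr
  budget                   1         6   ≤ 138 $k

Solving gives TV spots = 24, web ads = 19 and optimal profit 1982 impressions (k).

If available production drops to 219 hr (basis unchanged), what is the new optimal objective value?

At the optimum: production uses 220 of 220 (binding); airtime uses 124 of 142 (slack = 18); design uses 119 of 133 (slack = 14); budget uses 138 of 138 (binding).
Slack constraints have shadow price 0 (complementary slackness).
The binding rows give the dual system: 6·y_production + 1·y_budget = 43 and 4·y_production + 6·y_budget = 50.
→ y_production = 6.5 and y_budget = 4.
Δz = y_production·Δb = 6.5 × (-1) = -6.5, so new z* = 1982 − 6.5 = 1975.5.

1975.5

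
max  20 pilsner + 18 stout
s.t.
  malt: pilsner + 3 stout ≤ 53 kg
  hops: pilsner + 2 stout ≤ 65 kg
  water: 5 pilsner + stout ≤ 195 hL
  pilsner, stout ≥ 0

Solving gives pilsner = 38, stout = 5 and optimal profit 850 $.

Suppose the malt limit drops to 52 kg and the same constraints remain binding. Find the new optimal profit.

845

At the optimum: malt uses 53 of 53 (binding); hops uses 48 of 65 (slack = 17); water uses 195 of 195 (binding).
Slack constraints have shadow price 0 (complementary slackness).
The binding rows give the dual system: 1·y_malt + 5·y_water = 20 and 3·y_malt + 1·y_water = 18.
This yields shadow prices y_malt = 5, y_water = 3.
Δz = y_malt·Δb = 5 × (-1) = -5, so new z* = 850 − 5 = 845.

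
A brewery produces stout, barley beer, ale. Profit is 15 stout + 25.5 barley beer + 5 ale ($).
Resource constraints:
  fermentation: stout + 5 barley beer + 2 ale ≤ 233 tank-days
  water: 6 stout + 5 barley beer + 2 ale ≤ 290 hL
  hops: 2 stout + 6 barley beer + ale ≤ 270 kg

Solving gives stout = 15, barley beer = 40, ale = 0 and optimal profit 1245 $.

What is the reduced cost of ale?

-1

At the optimum: fermentation uses 215 of 233 (slack = 18); water uses 290 of 290 (binding); hops uses 270 of 270 (binding).
Slack constraints have shadow price 0 (complementary slackness).
Dual feasibility on the basic columns requires 6·y_water + 2·y_hops = 15, 5·y_water + 6·y_hops = 25.5.
→ y_water = 1.5 and y_hops = 3.
Reduced cost of ale: c₃ − yᵀa₃ = 5 − (1.5·2 + 3·1) = 5 − 6 = -1.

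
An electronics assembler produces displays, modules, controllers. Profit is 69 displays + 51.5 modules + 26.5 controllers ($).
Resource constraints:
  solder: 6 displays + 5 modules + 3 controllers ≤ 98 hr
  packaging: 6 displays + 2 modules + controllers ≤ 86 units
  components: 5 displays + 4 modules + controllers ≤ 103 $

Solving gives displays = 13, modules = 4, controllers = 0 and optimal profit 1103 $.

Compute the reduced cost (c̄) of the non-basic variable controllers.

-4

Check each constraint at x*: solder 98/98 (tight); packaging 86/86 (tight); components 81/103 (slack 22).
By complementary slackness, y = 0 for the non-binding constraint.
The binding rows give the dual system: 6·y_solder + 6·y_packaging = 69 and 5·y_solder + 2·y_packaging = 51.5.
Solving: y_solder = 9.5, y_packaging = 2.
Reduced cost of controllers: c₃ − yᵀa₃ = 26.5 − (9.5·3 + 2·1) = 26.5 − 30.5 = -4.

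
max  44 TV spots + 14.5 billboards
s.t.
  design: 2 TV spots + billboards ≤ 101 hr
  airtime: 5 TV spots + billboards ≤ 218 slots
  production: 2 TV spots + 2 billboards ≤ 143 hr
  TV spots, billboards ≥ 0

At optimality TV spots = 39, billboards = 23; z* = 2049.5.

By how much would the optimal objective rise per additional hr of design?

9.5

Check each constraint at x*: design 101/101 (tight); airtime 218/218 (tight); production 124/143 (slack 19).
Slack constraints have shadow price 0 (complementary slackness).
Dual feasibility on the basic columns requires 2·y_design + 5·y_airtime = 44, 1·y_design + 1·y_airtime = 14.5.
→ y_design = 9.5 and y_airtime = 5.
Shadow price of design = 9.5.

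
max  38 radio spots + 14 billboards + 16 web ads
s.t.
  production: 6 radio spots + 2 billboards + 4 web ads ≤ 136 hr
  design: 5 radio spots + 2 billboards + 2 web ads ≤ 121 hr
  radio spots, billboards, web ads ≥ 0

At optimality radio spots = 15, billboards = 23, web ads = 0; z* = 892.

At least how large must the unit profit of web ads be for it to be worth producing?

20

At the optimum: production uses 136 of 136 (binding); design uses 121 of 121 (binding).
The binding rows give the dual system: 6·y_production + 5·y_design = 38 and 2·y_production + 2·y_design = 14.
Solving: y_production = 3, y_design = 4.
web ads enters the basis when its profit ≥ yᵀa₃ = 3·4 + 4·2 = 20.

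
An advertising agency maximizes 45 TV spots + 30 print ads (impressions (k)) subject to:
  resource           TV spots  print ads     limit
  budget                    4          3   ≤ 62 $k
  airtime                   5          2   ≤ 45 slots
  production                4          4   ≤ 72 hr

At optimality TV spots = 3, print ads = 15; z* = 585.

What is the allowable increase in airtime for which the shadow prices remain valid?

Binding constraints: airtime, production. The basis is B = [[5,2],[4,4]] with det 12.
Per unit increase in airtime, x* moves by d = (0.3333, -0.3333).
The basis stays optimal until budget becomes binding; allowable increase = 15 slots.

15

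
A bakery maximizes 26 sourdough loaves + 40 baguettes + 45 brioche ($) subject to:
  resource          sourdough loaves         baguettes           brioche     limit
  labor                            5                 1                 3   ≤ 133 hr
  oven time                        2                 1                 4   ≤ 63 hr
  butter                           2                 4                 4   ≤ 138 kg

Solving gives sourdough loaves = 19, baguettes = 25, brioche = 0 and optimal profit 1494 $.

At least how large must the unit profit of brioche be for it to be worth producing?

52

At the optimum: labor uses 120 of 133 (slack = 13); oven time uses 63 of 63 (binding); butter uses 138 of 138 (binding).
By complementary slackness, y = 0 for the non-binding constraint.
From A_Bᵀ y = c: 2·y_oven time + 2·y_butter = 26; 1·y_oven time + 4·y_butter = 40.
This yields shadow prices y_oven time = 4, y_butter = 9.
brioche enters the basis when its profit ≥ yᵀa₃ = 4·4 + 9·4 = 52.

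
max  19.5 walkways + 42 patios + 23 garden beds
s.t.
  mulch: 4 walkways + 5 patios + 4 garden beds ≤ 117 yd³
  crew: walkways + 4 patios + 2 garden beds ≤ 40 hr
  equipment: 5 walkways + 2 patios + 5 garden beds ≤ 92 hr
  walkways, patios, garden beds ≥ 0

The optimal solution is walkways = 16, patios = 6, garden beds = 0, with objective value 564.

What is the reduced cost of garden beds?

-6

Binding: crew and equipment. Non-binding: mulch (23 unused).
By complementary slackness, y = 0 for the non-binding constraint.
The binding rows give the dual system: 1·y_crew + 5·y_equipment = 19.5 and 4·y_crew + 2·y_equipment = 42.
This yields shadow prices y_crew = 9.5, y_equipment = 2.
Reduced cost of garden beds: c₃ − yᵀa₃ = 23 − (9.5·2 + 2·5) = 23 − 29 = -6.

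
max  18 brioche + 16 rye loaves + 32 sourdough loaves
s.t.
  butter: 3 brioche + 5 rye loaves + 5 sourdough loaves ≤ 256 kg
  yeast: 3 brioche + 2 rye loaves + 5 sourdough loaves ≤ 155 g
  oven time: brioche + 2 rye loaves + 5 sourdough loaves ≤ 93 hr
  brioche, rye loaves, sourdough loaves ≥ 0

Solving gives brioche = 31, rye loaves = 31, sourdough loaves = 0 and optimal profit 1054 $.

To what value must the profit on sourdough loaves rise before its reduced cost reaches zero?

Binding: yeast and oven time. Non-binding: butter (8 unused).
Slack constraints have shadow price 0 (complementary slackness).
From A_Bᵀ y = c: 3·y_yeast + 1·y_oven time = 18; 2·y_yeast + 2·y_oven time = 16.
Solving: y_yeast = 5, y_oven time = 3.
sourdough loaves enters the basis when its profit ≥ yᵀa₃ = 5·5 + 3·5 = 40.

40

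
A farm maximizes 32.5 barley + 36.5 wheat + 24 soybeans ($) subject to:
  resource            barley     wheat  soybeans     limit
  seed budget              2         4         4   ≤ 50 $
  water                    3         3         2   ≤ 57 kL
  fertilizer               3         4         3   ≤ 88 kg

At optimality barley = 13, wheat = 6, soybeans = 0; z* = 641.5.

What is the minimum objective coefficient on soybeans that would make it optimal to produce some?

Check each constraint at x*: seed budget 50/50 (tight); water 57/57 (tight); fertilizer 63/88 (slack 25).
By complementary slackness, y = 0 for the non-binding constraint.
From A_Bᵀ y = c: 2·y_seed budget + 3·y_water = 32.5; 4·y_seed budget + 3·y_water = 36.5.
→ y_seed budget = 2 and y_water = 9.5.
soybeans enters the basis when its profit ≥ yᵀa₃ = 2·4 + 9.5·2 = 27.

27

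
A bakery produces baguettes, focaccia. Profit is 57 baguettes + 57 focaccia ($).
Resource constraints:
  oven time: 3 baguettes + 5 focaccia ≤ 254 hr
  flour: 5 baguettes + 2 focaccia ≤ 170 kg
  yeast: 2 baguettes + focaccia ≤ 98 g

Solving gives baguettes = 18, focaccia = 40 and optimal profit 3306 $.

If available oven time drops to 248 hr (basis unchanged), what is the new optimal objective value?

3252

Check each constraint at x*: oven time 254/254 (tight); flour 170/170 (tight); yeast 76/98 (slack 22).
Slack constraints have shadow price 0 (complementary slackness).
From A_Bᵀ y = c: 3·y_oven time + 5·y_flour = 57; 5·y_oven time + 2·y_flour = 57.
→ y_oven time = 9 and y_flour = 6.
Δz = y_oven time·Δb = 9 × (-6) = -54, so new z* = 3306 − 54 = 3252.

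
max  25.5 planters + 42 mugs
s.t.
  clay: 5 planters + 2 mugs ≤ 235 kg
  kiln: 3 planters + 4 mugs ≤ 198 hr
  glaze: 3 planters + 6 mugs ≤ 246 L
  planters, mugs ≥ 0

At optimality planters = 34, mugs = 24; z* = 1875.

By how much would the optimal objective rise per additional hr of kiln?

At the optimum: clay uses 218 of 235 (slack = 17); kiln uses 198 of 198 (binding); glaze uses 246 of 246 (binding).
Slack constraints have shadow price 0 (complementary slackness).
From A_Bᵀ y = c: 3·y_kiln + 3·y_glaze = 25.5; 4·y_kiln + 6·y_glaze = 42.
This yields shadow prices y_kiln = 4.5, y_glaze = 4.
Shadow price of kiln = 4.5.

4.5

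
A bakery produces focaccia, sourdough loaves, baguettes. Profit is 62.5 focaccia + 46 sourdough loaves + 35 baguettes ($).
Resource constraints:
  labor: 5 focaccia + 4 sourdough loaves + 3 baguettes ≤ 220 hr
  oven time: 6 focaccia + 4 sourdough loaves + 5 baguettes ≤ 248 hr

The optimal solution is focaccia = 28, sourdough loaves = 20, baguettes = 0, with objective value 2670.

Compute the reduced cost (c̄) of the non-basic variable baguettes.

At the optimum: labor uses 220 of 220 (binding); oven time uses 248 of 248 (binding).
Dual feasibility on the basic columns requires 5·y_labor + 6·y_oven time = 62.5, 4·y_labor + 4·y_oven time = 46.
Solving: y_labor = 6.5, y_oven time = 5.
Reduced cost of baguettes: c₃ − yᵀa₃ = 35 − (6.5·3 + 5·5) = 35 − 44.5 = -9.5.

-9.5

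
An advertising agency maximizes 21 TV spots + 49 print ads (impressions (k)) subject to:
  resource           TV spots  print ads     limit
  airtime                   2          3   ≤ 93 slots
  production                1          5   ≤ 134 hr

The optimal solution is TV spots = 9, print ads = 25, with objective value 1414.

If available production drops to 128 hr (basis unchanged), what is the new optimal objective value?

Both airtime and production are binding at x*.
The binding rows give the dual system: 2·y_airtime + 1·y_production = 21 and 3·y_airtime + 5·y_production = 49.
Solving: y_airtime = 8, y_production = 5.
Δz = y_production·Δb = 5 × (-6) = -30, so new z* = 1414 − 30 = 1384.

1384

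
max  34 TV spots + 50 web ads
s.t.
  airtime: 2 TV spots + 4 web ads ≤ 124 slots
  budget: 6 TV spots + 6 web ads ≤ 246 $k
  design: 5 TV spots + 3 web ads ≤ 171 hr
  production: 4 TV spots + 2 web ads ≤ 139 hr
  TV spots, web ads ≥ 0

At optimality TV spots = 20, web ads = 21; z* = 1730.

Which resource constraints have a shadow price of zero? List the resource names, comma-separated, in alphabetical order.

design, production

airtime: 124/124 (binding)
budget: 246/246 (binding)
design: 163/171 (slack 8)
production: 122/139 (slack 17)
By complementary slackness, a constraint with positive slack has shadow price 0 → design, production.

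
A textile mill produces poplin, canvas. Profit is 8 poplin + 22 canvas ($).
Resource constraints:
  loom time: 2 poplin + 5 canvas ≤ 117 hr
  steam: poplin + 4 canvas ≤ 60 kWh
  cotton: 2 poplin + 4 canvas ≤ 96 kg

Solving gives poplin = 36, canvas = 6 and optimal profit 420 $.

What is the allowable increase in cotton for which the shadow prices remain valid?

Binding constraints: steam, cotton. The basis is B = [[1,4],[2,4]] with det -4.
Per unit increase in cotton, x* moves by d = (1, -0.25).
The basis stays optimal until loom time becomes binding; allowable increase = 20 kg.

20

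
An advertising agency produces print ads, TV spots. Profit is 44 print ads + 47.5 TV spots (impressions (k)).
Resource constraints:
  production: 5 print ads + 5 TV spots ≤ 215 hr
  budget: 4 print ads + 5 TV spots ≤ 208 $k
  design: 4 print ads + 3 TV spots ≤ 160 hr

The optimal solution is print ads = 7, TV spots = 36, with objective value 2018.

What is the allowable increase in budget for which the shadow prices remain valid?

Binding constraints: production, budget. The basis is B = [[5,5],[4,5]] with det 5.
Per unit increase in budget, x* moves by d = (-1, 1).
The basis stays optimal until print ads reaches 0; allowable increase = 7 $k.

7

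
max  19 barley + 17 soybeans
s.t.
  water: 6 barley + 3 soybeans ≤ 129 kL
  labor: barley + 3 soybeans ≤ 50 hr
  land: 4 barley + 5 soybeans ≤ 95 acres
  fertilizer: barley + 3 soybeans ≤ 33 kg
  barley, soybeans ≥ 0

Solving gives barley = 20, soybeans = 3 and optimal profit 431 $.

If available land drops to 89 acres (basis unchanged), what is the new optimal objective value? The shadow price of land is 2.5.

416

Δb = -6, so new z* = 431 + (2.5)·(-6) = 431 − 15 = 416.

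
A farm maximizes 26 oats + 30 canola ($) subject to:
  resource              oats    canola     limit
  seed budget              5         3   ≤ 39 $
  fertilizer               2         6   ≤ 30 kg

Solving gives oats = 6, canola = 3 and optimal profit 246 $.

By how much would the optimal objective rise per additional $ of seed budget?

4

Check each constraint at x*: seed budget 39/39 (tight); fertilizer 30/30 (tight).
The binding rows give the dual system: 5·y_seed budget + 2·y_fertilizer = 26 and 3·y_seed budget + 6·y_fertilizer = 30.
This yields shadow prices y_seed budget = 4, y_fertilizer = 3.
Shadow price of seed budget = 4.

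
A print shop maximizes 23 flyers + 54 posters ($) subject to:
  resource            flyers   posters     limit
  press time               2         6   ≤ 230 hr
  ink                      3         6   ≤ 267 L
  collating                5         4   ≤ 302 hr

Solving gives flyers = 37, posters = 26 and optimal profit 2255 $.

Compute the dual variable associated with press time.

Check each constraint at x*: press time 230/230 (tight); ink 267/267 (tight); collating 289/302 (slack 13).
Since collating is not tight, its dual is 0.
From A_Bᵀ y = c: 2·y_press time + 3·y_ink = 23; 6·y_press time + 6·y_ink = 54.
→ y_press time = 4 and y_ink = 5.
Shadow price of press time = 4.

4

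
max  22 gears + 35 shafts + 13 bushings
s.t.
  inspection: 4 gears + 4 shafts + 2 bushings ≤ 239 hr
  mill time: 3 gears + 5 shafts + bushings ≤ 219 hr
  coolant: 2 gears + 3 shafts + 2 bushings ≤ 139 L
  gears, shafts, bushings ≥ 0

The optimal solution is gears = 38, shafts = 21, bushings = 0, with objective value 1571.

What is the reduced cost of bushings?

Check each constraint at x*: inspection 236/239 (slack 3); mill time 219/219 (tight); coolant 139/139 (tight).
Since inspection is not tight, its dual is 0.
Dual feasibility on the basic columns requires 3·y_mill time + 2·y_coolant = 22, 5·y_mill time + 3·y_coolant = 35.
This yields shadow prices y_mill time = 4, y_coolant = 5.
Reduced cost of bushings: c₃ − yᵀa₃ = 13 − (4·1 + 5·2) = 13 − 14 = -1.

-1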